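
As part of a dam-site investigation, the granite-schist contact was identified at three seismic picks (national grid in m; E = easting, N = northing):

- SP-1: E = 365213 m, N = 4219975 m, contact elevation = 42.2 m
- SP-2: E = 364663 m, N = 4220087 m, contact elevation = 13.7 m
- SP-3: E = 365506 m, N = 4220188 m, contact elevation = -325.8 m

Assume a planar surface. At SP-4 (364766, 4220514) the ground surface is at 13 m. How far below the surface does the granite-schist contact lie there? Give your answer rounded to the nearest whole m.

624 m

Two edge vectors: SP-1→SP-2 = (-550, 112, -28.5), SP-1→SP-3 = (293, 213, -368).
Normal n = (SP-1→SP-2) × (SP-1→SP-3) = (-35145.5, -210750.5, -149966).
So ∂z/∂E = −n_x/n_z = −0.23435645 and ∂z/∂N = −n_y/n_z = −1.40532187.
Intercept c from SP-1: 42.2 + 85590.02 + 5930423.17 = 6016055.39.
At (364766, 4220514): z_contact = −85485.3 − 5931180.6 + 6016055.39 = -610.5 m.
Depth below ground = 13 − (-610.5) = 624 m.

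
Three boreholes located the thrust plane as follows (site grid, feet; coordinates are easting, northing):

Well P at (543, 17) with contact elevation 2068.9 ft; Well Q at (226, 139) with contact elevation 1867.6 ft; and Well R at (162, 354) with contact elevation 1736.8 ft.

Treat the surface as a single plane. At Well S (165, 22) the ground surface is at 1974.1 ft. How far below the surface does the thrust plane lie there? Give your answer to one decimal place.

Let the plane be z = a·easting + b·northing + c.
Well Q−Well P: −317a + 122b = −201.3;  Well R−Well P: −381a + 337b = −332.1.
Solving gives a = 0.45275, b = −0.47360.
Then c = 2068.9 − a·543 − b·17 = 1831.11.
At (165, 22): z_contact = 74.70 − 10.42 + 1831.11 = 1895.39 ft.
Depth below ground = 1974.1 − 1895.39 = 78.7 ft.

78.7 ft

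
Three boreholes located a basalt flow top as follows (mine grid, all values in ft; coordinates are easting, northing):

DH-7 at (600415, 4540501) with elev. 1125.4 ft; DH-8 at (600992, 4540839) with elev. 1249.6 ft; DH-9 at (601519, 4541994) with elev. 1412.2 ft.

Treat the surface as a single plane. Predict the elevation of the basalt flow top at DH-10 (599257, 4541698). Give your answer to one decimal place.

Let the plane be z = a·easting + b·northing + c.
DH-8−DH-7: 577a + 338b = 124.2;  DH-9−DH-7: 1104a + 1493b = 286.8.
Solving gives a = 0.181221726, b = 0.058091905.
Then c = 1125.4 − a·600415 − b·4540501 = −371449.20.
At (599257, 4541698): z = 108598.4 + 263835.9 − 371449.20 = 985.1 ft.

985.1 ft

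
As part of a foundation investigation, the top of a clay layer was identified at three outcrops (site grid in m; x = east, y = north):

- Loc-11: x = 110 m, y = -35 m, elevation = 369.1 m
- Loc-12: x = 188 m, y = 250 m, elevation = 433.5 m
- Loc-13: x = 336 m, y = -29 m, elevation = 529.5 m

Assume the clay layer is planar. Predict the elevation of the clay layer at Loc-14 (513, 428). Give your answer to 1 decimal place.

Two edge vectors: Loc-11→Loc-12 = (78, 285, 64.4), Loc-11→Loc-13 = (226, 6, 160.4).
Normal n = (Loc-11→Loc-12) × (Loc-11→Loc-13) = (45327.6, 2043.2, -63942).
So ∂z/∂x = −n_x/n_z = 0.70889 and ∂z/∂y = −n_y/n_z = 0.03195.
Intercept c from Loc-11: 369.1 − 77.98 + 1.12 = 292.24.
At (513, 428): z = 363.7 + 13.7 + 292.24 = 669.6 m.

669.6 m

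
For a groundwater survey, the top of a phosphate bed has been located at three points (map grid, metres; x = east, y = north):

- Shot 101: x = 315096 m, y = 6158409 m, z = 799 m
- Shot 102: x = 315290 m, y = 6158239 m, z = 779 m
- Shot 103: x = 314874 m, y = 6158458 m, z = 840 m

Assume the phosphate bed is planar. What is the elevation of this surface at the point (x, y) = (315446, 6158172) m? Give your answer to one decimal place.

754.2 m

Two edge vectors: Shot 101→Shot 102 = (194, -170, -20), Shot 101→Shot 103 = (-222, 49, 41).
Normal n = (Shot 101→Shot 102) × (Shot 101→Shot 103) = (-5990, -3514, -28234).
So ∂z/∂x = −n_x/n_z = −0.212155557 and ∂z/∂y = −n_y/n_z = −0.124459871.
Intercept c from Shot 101: 799 + 66849.37 + 766474.79 = 834123.16.
At (315446, 6158172): z = −66923.6 − 766445.3 + 834123.16 = 754.2 m.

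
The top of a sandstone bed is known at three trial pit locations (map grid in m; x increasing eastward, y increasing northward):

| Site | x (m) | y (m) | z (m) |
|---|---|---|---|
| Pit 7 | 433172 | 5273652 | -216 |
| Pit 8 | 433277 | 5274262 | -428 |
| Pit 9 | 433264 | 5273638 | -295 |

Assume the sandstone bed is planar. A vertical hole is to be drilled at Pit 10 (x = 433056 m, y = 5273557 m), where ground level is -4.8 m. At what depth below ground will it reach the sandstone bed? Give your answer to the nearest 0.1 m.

Two edge vectors: Pit 7→Pit 8 = (105, 610, -212), Pit 7→Pit 9 = (92, -14, -79).
Normal n = (Pit 7→Pit 8) × (Pit 7→Pit 9) = (-51158, -11209, -57590).
So ∂z/∂x = −n_x/n_z = −0.888313943 and ∂z/∂y = −n_y/n_z = −0.194634485.
Intercept c from Pit 7: -216 + 384792.73 + 1026434.54 = 1411011.27.
At (433056, 5273557): z_contact = −384689.68 − 1026416.05 + 1411011.27 = -94.47 m.
Depth below ground = -4.8 − (-94.47) = 89.7 m.

89.7 m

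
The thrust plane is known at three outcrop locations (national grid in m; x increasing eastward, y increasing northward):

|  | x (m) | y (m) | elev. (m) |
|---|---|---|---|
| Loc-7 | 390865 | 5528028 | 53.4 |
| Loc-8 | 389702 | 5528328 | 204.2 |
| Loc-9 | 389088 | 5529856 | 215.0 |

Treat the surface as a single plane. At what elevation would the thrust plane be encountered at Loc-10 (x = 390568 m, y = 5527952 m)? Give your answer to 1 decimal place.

99.6 m

Let the plane be z = a·x + b·y + c.
Loc-8−Loc-7: −1163a + 300b = 150.8;  Loc-9−Loc-7: −1777a + 1828b = 161.6.
Solving gives a = −0.142625108, b = −0.050243335.
Then c = 53.4 − a·390865 − b·5528028 = 333547.13.
At (390568, 5527952): z = −55704.8 − 277742.7 + 333547.13 = 99.6 m.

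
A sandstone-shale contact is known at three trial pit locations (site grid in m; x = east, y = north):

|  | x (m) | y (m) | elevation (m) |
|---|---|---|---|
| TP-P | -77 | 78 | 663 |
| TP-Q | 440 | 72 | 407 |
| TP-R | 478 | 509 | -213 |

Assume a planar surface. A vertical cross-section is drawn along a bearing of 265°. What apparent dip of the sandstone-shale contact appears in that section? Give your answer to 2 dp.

32.17°

Two edge vectors: TP-P→TP-Q = (517, -6, -256), TP-P→TP-R = (555, 431, -876).
Normal n = (TP-P→TP-Q) × (TP-P→TP-R) = (115592, 310812, 226157).
So ∂z/∂x = −n_x/n_z = −0.51111 and ∂z/∂y = −n_y/n_z = −1.37432.
Unit vector along 265° is (sin 265°, cos 265°) = (-0.9962, -0.0872).
Slope in that direction = a·(-0.9962) + b·(-0.0872) = 0.62895.
Apparent dip = arctan|0.62895| = 32.17° (true dip is 55.7°, so apparent ≤ true as expected).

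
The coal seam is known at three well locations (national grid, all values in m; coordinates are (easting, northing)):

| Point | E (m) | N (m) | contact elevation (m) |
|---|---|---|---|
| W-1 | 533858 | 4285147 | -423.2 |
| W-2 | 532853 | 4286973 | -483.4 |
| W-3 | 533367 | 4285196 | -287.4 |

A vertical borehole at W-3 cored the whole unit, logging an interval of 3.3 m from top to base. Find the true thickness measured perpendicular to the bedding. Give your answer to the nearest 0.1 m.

3.1 m

Two edge vectors: W-1→W-2 = (-1005, 1826, -60.2), W-1→W-3 = (-491, 49, 135.8).
Normal n = (W-1→W-2) × (W-1→W-3) = (250920.6, 166037.2, 847321).
So ∂z/∂E = −n_x/n_z = −0.29613 and ∂z/∂N = −n_y/n_z = −0.19596.
|∇z| = √(a²+b²) = 0.35510, so dip δ = arctan(0.35510) = 19.55°.
True thickness = vertical thickness × cos δ = 3.3 × cos 19.55° = 3.1 m.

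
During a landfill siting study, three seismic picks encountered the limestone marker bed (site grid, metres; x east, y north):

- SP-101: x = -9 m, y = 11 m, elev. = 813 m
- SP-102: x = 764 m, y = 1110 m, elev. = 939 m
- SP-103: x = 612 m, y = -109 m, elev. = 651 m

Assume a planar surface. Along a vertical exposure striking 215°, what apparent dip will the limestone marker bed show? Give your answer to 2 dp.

5.40°

Two edge vectors: SP-101→SP-102 = (773, 1099, 126), SP-101→SP-103 = (621, -120, -162).
Normal n = (SP-101→SP-102) × (SP-101→SP-103) = (-162918, 203472, -775239).
So ∂z/∂x = −n_x/n_z = −0.21015 and ∂z/∂y = −n_y/n_z = 0.26246.
Unit vector along 215° is (sin 215°, cos 215°) = (-0.5736, -0.8192).
Slope in that direction = a·(-0.5736) + b·(-0.8192) = −0.09446.
Apparent dip = arctan|0.09446| = 5.40° (true dip is 18.6°, so apparent ≤ true as expected).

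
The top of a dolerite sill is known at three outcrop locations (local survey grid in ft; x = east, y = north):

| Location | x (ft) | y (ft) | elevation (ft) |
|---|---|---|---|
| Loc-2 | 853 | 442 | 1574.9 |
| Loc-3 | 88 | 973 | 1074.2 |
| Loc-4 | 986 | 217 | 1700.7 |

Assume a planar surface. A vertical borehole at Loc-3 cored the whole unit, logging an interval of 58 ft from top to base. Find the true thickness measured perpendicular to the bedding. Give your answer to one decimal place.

51.1 ft

Two edge vectors: Loc-2→Loc-3 = (-765, 531, -500.7), Loc-2→Loc-4 = (133, -225, 125.8).
Normal n = (Loc-2→Loc-3) × (Loc-2→Loc-4) = (-45857.7, 29643.9, 101502).
So ∂z/∂x = −n_x/n_z = 0.45179 and ∂z/∂y = −n_y/n_z = −0.29205.
|∇z| = √(a²+b²) = 0.53797, so dip δ = arctan(0.53797) = 28.28°.
True thickness = vertical thickness × cos δ = 58 × cos 28.28° = 51.1 ft.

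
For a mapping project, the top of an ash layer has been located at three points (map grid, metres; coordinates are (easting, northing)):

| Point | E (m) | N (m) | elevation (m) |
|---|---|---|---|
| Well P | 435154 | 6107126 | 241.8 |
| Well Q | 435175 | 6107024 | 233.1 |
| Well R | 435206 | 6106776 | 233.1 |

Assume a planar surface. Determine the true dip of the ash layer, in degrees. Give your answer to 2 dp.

Let the plane be z = a·E + b·N + c.
Well Q−Well P: 21a − 102b = −8.7;  Well R−Well P: 52a − 350b = −8.7.
Solving gives a = −1.05455, b = −0.13182.
Gradient magnitude |∇z| = √(a² + b²) = √(1.11207 + 0.01738) = 1.06275.
True dip = arctan(1.06275) = 46.74°, dipping toward E (azimuth ≈ 083°).

46.74°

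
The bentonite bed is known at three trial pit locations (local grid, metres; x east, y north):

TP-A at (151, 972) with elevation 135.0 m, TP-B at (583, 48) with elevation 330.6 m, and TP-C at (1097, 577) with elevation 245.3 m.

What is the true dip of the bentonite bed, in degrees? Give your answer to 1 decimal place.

11.2°

Let the plane be z = a·x + b·y + c.
TP-B−TP-A: 432a − 924b = 195.6;  TP-C−TP-A: 946a − 395b = 110.3.
Solving gives a = 0.03505, b = −0.19530.
Gradient magnitude |∇z| = √(a² + b²) = √(0.00123 + 0.03814) = 0.19842.
True dip = arctan(0.19842) = 11.2°, dipping toward N (azimuth ≈ 350°).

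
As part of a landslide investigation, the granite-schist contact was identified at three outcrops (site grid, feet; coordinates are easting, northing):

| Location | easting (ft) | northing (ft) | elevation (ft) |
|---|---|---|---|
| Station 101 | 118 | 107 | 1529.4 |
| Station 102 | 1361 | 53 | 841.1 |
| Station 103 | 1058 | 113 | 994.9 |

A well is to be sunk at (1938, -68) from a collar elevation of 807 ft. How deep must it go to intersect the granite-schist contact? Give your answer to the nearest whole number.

Let the plane be z = a·easting + b·northing + c.
Station 102−Station 101: 1243a − 54b = −688.3;  Station 103−Station 101: 940a + 6b = −534.5.
Solving gives a = −0.56671, b = −0.29856.
Then c = 1529.4 − a·118 − b·107 = 1628.22.
At (1938, -68): z_contact = −1098.3 + 20.3 + 1628.22 = 550.2 ft.
Depth below ground = 807 − 550.2 = 257 ft.

257 ft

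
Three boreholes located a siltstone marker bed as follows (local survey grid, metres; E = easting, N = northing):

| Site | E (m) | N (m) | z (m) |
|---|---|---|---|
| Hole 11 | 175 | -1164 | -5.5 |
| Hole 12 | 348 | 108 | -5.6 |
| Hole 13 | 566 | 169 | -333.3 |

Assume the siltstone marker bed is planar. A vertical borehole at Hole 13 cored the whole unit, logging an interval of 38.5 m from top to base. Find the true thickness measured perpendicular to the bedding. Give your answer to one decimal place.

20.6 m

Two edge vectors: Hole 11→Hole 12 = (173, 1272, -0.1), Hole 11→Hole 13 = (391, 1333, -327.8).
Normal n = (Hole 11→Hole 12) × (Hole 11→Hole 13) = (-416828.3, 56670.3, -266743).
So ∂z/∂E = −n_x/n_z = −1.56266 and ∂z/∂N = −n_y/n_z = 0.21245.
|∇z| = √(a²+b²) = 1.57703, so dip δ = arctan(1.57703) = 57.62°.
True thickness = vertical thickness × cos δ = 38.5 × cos 57.62° = 20.6 m.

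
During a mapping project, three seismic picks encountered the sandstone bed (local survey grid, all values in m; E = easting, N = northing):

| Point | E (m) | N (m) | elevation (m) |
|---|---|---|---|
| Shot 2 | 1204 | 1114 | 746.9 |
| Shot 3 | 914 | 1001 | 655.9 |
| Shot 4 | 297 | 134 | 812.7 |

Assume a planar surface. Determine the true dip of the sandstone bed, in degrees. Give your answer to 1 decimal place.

Let the plane be z = a·E + b·N + c.
Shot 3−Shot 2: −290a − 113b = −91;  Shot 4−Shot 2: −907a − 980b = 65.8.
Solving gives a = 0.53170, b = −0.55924.
Gradient magnitude |∇z| = √(a² + b²) = √(0.28271 + 0.31275) = 0.77166.
True dip = arctan(0.77166) = 37.7°, dipping toward NW (azimuth ≈ 316°).

37.7°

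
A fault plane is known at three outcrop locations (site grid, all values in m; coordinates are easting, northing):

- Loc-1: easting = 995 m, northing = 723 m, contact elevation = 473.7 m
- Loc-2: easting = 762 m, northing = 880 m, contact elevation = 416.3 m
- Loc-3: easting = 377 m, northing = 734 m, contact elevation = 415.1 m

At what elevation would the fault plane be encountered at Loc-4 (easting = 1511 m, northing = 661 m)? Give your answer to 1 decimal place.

Two edge vectors: Loc-1→Loc-2 = (-233, 157, -57.4), Loc-1→Loc-3 = (-618, 11, -58.6).
Normal n = (Loc-1→Loc-2) × (Loc-1→Loc-3) = (-8568.8, 21819.4, 94463).
So ∂z/∂easting = −n_x/n_z = 0.090711 and ∂z/∂northing = −n_y/n_z = −0.230984.
Intercept c from Loc-1: 473.7 − 90.26 + 167.00 = 550.44.
At (1511, 661): z = 137.1 − 152.7 + 550.44 = 534.8 m.

534.8 m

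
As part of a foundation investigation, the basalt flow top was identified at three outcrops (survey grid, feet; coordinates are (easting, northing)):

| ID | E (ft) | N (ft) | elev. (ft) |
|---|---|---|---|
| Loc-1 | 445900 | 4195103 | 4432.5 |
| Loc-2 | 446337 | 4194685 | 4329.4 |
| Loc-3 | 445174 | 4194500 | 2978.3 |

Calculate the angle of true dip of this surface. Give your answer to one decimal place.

Let the plane be z = a·E + b·N + c.
Loc-2−Loc-1: 437a − 418b = −103.1;  Loc-3−Loc-1: −726a − 603b = −1454.2.
Solving gives a = 0.96245, b = 1.25284.
Gradient magnitude |∇z| = √(a² + b²) = √(0.92630 + 1.56962) = 1.57985.
True dip = arctan(1.57985) = 57.7°, dipping toward SW (azimuth ≈ 218°).

57.7°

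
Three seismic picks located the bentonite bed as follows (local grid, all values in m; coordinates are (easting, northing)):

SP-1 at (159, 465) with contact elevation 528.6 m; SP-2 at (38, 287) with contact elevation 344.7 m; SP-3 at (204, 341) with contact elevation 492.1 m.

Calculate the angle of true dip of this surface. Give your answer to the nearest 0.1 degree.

41.9°

Let the plane be z = a·E + b·N + c.
SP-2−SP-1: −121a − 178b = −183.9;  SP-3−SP-1: 45a − 124b = −36.5.
Solving gives a = 0.70855, b = 0.55149.
Gradient magnitude |∇z| = √(a² + b²) = √(0.50204 + 0.30414) = 0.89788.
True dip = arctan(0.89788) = 41.9°, dipping toward SW (azimuth ≈ 232°).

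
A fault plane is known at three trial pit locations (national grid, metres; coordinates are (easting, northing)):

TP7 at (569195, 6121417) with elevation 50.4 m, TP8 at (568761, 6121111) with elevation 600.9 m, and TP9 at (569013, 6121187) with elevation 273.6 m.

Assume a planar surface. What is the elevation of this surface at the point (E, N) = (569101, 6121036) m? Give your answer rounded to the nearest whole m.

146 m

Let the plane be z = a·E + b·N + c.
TP8−TP7: −434a − 306b = 550.5;  TP9−TP7: −182a − 230b = 223.2.
Solving gives a = −1.32151468, b = 0.07528553.
Then c = 50.4 − a·569195 − b·6121417 = 291395.81.
At (569101, 6121036): z = −752075.3 + 460825.5 + 291395.81 = 145.9 m.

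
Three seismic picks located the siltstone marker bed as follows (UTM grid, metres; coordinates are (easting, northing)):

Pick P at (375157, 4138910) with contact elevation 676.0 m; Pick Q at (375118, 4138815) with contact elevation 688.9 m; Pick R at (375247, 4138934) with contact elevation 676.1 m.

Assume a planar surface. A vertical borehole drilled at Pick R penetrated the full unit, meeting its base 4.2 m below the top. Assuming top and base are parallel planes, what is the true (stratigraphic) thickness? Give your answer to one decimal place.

4.1 m

Two edge vectors: Pick P→Pick Q = (-39, -95, 12.9), Pick P→Pick R = (90, 24, 0.1).
Normal n = (Pick P→Pick Q) × (Pick P→Pick R) = (-319.1, 1164.9, 7614).
So ∂z/∂E = −n_x/n_z = 0.04191 and ∂z/∂N = −n_y/n_z = −0.15299.
|∇z| = √(a²+b²) = 0.15863, so dip δ = arctan(0.15863) = 9.01°.
True thickness = vertical thickness × cos δ = 4.2 × cos 9.01° = 4.1 m.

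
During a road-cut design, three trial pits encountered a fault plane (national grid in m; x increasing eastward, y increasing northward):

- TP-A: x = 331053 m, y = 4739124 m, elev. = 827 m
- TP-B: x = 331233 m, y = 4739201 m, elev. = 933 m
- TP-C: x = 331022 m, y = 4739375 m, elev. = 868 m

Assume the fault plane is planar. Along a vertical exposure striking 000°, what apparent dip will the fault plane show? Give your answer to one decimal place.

12.6°

Let the plane be z = a·x + b·y + c.
TP-B−TP-A: 180a + 77b = 106;  TP-C−TP-A: −31a + 251b = 41.
Solving gives a = 0.49297, b = 0.22423.
Unit vector along 000° is (sin 0°, cos 0°) = (0.0000, 1.0000).
Slope in that direction = a·(0.0000) + b·(1.0000) = 0.22423.
Apparent dip = arctan|0.22423| = 12.6° (true dip is 28.4°, so apparent ≤ true as expected).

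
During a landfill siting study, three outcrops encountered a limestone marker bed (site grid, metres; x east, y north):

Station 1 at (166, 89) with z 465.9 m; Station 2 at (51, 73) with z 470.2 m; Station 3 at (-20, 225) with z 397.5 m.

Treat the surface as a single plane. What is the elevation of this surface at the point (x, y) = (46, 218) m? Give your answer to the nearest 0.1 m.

402.6 m

Let the plane be z = a·x + b·y + c.
Station 2−Station 1: −115a − 16b = 4.3;  Station 3−Station 1: −186a + 136b = −68.4.
Solving gives a = 0.02737, b = −0.46550.
Then c = 465.9 − a·166 − b·89 = 502.79.
At (46, 218): z = 1.3 − 101.5 + 502.79 = 402.6 m.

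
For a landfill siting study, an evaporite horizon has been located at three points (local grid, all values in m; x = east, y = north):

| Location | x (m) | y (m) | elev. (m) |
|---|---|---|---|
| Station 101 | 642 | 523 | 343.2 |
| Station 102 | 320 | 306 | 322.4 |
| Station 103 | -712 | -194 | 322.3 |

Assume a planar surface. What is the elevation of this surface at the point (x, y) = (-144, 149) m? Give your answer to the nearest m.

Let the plane be z = a·x + b·y + c.
Station 102−Station 101: −322a − 217b = −20.8;  Station 103−Station 101: −1354a − 717b = −20.9.
Solving gives a = −0.16488, b = 0.34052.
Then c = 343.2 − a·642 − b·523 = 270.96.
At (-144, 149): z = 23.7 + 50.7 + 270.96 = 345.4 m.

345 m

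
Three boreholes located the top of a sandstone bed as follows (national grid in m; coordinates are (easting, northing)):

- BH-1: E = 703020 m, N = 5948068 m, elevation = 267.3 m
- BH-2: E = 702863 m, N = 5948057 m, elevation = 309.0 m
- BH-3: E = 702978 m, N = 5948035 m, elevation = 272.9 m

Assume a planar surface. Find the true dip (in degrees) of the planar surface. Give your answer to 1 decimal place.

18.5°

Two edge vectors: BH-1→BH-2 = (-157, -11, 41.7), BH-1→BH-3 = (-42, -33, 5.6).
Normal n = (BH-1→BH-2) × (BH-1→BH-3) = (1314.5, -872.2, 4719).
So ∂z/∂E = −n_x/n_z = −0.27855 and ∂z/∂N = −n_y/n_z = 0.18483.
Gradient magnitude |∇z| = √(a² + b²) = √(0.07759 + 0.03416) = 0.33430.
True dip = arctan(0.33430) = 18.5°, dipping toward ESE (azimuth ≈ 124°).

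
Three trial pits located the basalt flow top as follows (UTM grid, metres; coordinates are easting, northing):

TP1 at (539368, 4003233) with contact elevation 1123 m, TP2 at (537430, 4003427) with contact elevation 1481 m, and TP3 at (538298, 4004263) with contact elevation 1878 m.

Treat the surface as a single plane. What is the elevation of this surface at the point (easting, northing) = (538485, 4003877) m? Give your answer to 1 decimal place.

Two edge vectors: TP1→TP2 = (-1938, 194, 358), TP1→TP3 = (-1070, 1030, 755).
Normal n = (TP1→TP2) × (TP1→TP3) = (-222270, 1080130, -1788560).
So ∂z/∂easting = −n_x/n_z = −0.124273158 and ∂z/∂northing = −n_y/n_z = 0.603910408.
Intercept c from TP1: 1123 + 67028.96 − 2417594.08 = −2349442.11.
At (538485, 4003877): z = −66919.2 + 2417983.0 − 2349442.11 = 1621.7 m.

1621.7 m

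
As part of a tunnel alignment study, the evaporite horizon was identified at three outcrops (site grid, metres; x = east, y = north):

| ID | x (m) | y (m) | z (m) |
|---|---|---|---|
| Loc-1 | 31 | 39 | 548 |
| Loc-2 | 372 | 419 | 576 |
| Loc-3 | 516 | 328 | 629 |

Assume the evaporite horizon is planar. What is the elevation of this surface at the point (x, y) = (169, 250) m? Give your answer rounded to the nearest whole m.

550 m

Let the plane be z = a·x + b·y + c.
Loc-2−Loc-1: 341a + 380b = 28;  Loc-3−Loc-1: 485a + 289b = 81.
Solving gives a = 0.26458, b = −0.16374.
Then c = 548 − a·31 − b·39 = 546.18.
At (169, 250): z = 44.7 − 40.9 + 546.18 = 550.0 m.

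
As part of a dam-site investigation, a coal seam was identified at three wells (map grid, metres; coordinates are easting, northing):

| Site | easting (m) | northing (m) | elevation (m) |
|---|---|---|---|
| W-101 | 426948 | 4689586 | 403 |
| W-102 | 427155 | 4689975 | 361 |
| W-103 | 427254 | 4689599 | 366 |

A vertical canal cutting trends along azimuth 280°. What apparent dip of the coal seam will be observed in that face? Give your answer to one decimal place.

Two edge vectors: W-101→W-102 = (207, 389, -42), W-101→W-103 = (306, 13, -37).
Normal n = (W-101→W-102) × (W-101→W-103) = (-13847, -5193, -116343).
So ∂z/∂easting = −n_x/n_z = −0.11902 and ∂z/∂northing = −n_y/n_z = −0.04464.
Unit vector along 280° is (sin 280°, cos 280°) = (-0.9848, 0.1736).
Slope in that direction = a·(-0.9848) + b·(0.1736) = 0.10946.
Apparent dip = arctan|0.10946| = 6.2° (true dip is 7.2°, so apparent ≤ true as expected).

6.2°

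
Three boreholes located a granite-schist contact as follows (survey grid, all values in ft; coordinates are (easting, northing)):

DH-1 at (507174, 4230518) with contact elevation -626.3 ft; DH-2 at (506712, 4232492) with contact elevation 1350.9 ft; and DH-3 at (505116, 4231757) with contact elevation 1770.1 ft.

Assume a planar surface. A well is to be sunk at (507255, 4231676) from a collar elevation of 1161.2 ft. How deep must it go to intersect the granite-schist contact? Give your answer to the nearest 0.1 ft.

Two edge vectors: DH-1→DH-2 = (-462, 1974, 1977.2), DH-1→DH-3 = (-2058, 1239, 2396.4).
Normal n = (DH-1→DH-2) × (DH-1→DH-3) = (2280742.8, -2961940.8, 3490074).
So ∂z/∂E = −n_x/n_z = −0.653494109 and ∂z/∂N = −n_y/n_z = 0.848675644.
Intercept c from DH-1: -626.3 + 331435.22 − 3590337.59 = −3259528.67.
At (507255, 4231676): z_contact = −331488.15 + 3591320.36 − 3259528.67 = 303.53 ft.
Depth below ground = 1161.2 − 303.53 = 857.7 ft.

857.7 ft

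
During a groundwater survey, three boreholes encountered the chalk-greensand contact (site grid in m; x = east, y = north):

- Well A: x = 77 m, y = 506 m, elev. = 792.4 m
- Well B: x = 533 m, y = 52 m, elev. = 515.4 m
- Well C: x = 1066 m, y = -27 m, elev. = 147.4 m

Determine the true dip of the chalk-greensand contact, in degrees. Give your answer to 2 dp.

35.44°

Let the plane be z = a·x + b·y + c.
Well B−Well A: 456a − 454b = −277;  Well C−Well A: 989a − 533b = −645.
Solving gives a = −0.70494, b = −0.09792.
Gradient magnitude |∇z| = √(a² + b²) = √(0.49695 + 0.00959) = 0.71171.
True dip = arctan(0.71171) = 35.44°, dipping toward E (azimuth ≈ 082°).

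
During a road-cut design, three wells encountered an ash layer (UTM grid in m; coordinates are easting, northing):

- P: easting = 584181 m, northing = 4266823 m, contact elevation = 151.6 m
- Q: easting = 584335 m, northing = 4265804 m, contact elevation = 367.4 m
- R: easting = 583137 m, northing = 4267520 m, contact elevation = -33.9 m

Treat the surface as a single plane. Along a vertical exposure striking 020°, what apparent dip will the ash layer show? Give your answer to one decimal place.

10.2°

Two edge vectors: P→Q = (154, -1019, 215.8), P→R = (-1044, 697, -185.5).
Normal n = (P→Q) × (P→R) = (38611.9, -196728.2, -956498).
So ∂z/∂easting = −n_x/n_z = 0.04037 and ∂z/∂northing = −n_y/n_z = −0.20568.
Unit vector along 020° is (sin 20°, cos 20°) = (0.3420, 0.9397).
Slope in that direction = a·(0.3420) + b·(0.9397) = −0.17947.
Apparent dip = arctan|0.17947| = 10.2° (true dip is 11.8°, so apparent ≤ true as expected).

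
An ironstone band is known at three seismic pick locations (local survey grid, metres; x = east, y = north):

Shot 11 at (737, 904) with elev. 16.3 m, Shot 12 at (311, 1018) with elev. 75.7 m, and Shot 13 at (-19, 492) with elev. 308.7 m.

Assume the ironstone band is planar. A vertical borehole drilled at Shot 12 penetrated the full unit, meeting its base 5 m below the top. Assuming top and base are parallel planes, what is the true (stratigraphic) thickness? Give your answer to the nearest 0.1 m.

Two edge vectors: Shot 11→Shot 12 = (-426, 114, 59.4), Shot 11→Shot 13 = (-756, -412, 292.4).
Normal n = (Shot 11→Shot 12) × (Shot 11→Shot 13) = (57806.4, 79656, 261696).
So ∂z/∂x = −n_x/n_z = −0.22089 and ∂z/∂y = −n_y/n_z = −0.30438.
|∇z| = √(a²+b²) = 0.37609, so dip δ = arctan(0.37609) = 20.61°.
True thickness = vertical thickness × cos δ = 5 × cos 20.61° = 4.7 m.

4.7 m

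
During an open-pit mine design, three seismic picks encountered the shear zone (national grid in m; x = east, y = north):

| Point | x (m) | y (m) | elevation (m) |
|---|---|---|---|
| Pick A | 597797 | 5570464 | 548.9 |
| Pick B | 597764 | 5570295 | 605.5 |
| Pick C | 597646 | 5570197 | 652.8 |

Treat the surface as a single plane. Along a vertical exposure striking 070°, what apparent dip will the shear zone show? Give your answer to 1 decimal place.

Let the plane be z = a·x + b·y + c.
Pick B−Pick A: −33a − 169b = 56.6;  Pick C−Pick A: −151a − 267b = 103.9.
Solving gives a = −0.14645, b = −0.30631.
Unit vector along 070° is (sin 70°, cos 70°) = (0.9397, 0.3420).
Slope in that direction = a·(0.9397) + b·(0.3420) = −0.24238.
Apparent dip = arctan|0.24238| = 13.6° (true dip is 18.8°, so apparent ≤ true as expected).

13.6°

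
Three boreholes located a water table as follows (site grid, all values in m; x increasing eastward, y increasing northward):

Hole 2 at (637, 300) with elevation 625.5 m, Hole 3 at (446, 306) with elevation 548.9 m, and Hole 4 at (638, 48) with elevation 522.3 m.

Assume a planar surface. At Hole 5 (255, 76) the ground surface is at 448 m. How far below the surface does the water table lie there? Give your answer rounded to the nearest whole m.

73 m

Let the plane be z = a·x + b·y + c.
Hole 3−Hole 2: −191a + 6b = −76.6;  Hole 4−Hole 2: 1a − 252b = −103.2.
Solving gives a = 0.41396, b = 0.41117.
Then c = 625.5 − a·637 − b·300 = 238.46.
At (255, 76): z_contact = 105.6 + 31.2 + 238.46 = 375.3 m.
Depth below ground = 448 − 375.3 = 73 m.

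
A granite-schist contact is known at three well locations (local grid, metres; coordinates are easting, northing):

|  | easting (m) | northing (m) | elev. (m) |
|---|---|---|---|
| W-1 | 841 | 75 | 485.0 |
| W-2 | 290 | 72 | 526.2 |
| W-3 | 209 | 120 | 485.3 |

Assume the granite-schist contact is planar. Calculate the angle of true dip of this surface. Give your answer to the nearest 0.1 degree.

44.2°

Two edge vectors: W-1→W-2 = (-551, -3, 41.2), W-1→W-3 = (-632, 45, 0.3).
Normal n = (W-1→W-2) × (W-1→W-3) = (-1854.9, -25873.1, -26691).
So ∂z/∂easting = −n_x/n_z = −0.06950 and ∂z/∂northing = −n_y/n_z = −0.96936.
Gradient magnitude |∇z| = √(a² + b²) = √(0.00483 + 0.93965) = 0.97184.
True dip = arctan(0.97184) = 44.2°, dipping toward N (azimuth ≈ 004°).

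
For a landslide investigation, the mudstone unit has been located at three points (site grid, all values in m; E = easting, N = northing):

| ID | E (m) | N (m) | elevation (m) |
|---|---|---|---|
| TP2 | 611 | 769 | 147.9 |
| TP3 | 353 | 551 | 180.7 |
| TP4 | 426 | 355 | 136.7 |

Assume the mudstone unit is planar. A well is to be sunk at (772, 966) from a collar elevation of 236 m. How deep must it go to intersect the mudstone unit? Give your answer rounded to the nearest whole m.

Two edge vectors: TP2→TP3 = (-258, -218, 32.8), TP2→TP4 = (-185, -414, -11.2).
Normal n = (TP2→TP3) × (TP2→TP4) = (16020.8, -8957.6, 66482).
So ∂z/∂E = −n_x/n_z = −0.24098 and ∂z/∂N = −n_y/n_z = 0.13474.
Intercept c from TP2: 147.9 + 147.24 − 103.61 = 191.53.
At (772, 966): z_contact = −186.0 + 130.2 + 191.53 = 135.6 m.
Depth below ground = 236 − 135.6 = 100 m.

100 m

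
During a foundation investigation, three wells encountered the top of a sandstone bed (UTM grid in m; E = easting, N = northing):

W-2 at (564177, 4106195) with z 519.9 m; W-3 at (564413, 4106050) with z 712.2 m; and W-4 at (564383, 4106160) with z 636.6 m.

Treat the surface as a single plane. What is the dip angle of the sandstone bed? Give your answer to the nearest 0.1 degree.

36.2°

Two edge vectors: W-2→W-3 = (236, -145, 192.3), W-2→W-4 = (206, -35, 116.7).
Normal n = (W-2→W-3) × (W-2→W-4) = (-10191, 12072.6, 21610).
So ∂z/∂E = −n_x/n_z = 0.47159 and ∂z/∂N = −n_y/n_z = −0.55866.
Gradient magnitude |∇z| = √(a² + b²) = √(0.22239 + 0.31210) = 0.73109.
True dip = arctan(0.73109) = 36.2°, dipping toward NW (azimuth ≈ 320°).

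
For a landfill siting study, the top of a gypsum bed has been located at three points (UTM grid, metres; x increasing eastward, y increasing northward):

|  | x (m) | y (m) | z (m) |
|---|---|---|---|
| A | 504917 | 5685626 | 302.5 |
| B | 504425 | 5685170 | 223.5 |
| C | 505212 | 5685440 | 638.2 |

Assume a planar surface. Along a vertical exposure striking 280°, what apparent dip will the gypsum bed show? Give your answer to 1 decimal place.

40.0°

Let the plane be z = a·x + b·y + c.
B−A: −492a − 456b = −79;  C−A: 295a − 186b = 335.7.
Solving gives a = 0.74225, b = −0.62761.
Unit vector along 280° is (sin 280°, cos 280°) = (-0.9848, 0.1736).
Slope in that direction = a·(-0.9848) + b·(0.1736) = −0.83996.
Apparent dip = arctan|0.83996| = 40.0° (true dip is 44.2°, so apparent ≤ true as expected).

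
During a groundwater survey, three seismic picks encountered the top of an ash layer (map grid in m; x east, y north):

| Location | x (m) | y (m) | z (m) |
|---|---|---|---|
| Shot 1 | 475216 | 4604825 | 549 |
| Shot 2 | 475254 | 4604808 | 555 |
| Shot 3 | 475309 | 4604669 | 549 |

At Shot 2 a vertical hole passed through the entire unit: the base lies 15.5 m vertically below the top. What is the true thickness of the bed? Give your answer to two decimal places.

Two edge vectors: Shot 1→Shot 2 = (38, -17, 6), Shot 1→Shot 3 = (93, -156, 0).
Normal n = (Shot 1→Shot 2) × (Shot 1→Shot 3) = (936, 558, -4347).
So ∂z/∂x = −n_x/n_z = 0.21532 and ∂z/∂y = −n_y/n_z = 0.12836.
|∇z| = √(a²+b²) = 0.25068, so dip δ = arctan(0.25068) = 14.07°.
True thickness = vertical thickness × cos δ = 15.5 × cos 14.07° = 15.03 m.

15.03 m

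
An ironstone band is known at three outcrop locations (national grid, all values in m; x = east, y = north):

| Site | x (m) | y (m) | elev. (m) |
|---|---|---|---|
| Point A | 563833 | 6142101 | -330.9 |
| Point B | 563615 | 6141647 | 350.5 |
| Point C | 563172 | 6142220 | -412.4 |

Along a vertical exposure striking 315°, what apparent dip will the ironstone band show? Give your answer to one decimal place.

Two edge vectors: Point A→Point B = (-218, -454, 681.4), Point A→Point C = (-661, 119, -81.5).
Normal n = (Point A→Point B) × (Point A→Point C) = (-44085.6, -468172.4, -326036).
So ∂z/∂x = −n_x/n_z = −0.13522 and ∂z/∂y = −n_y/n_z = −1.43595.
Unit vector along 315° is (sin 315°, cos 315°) = (-0.7071, 0.7071).
Slope in that direction = a·(-0.7071) + b·(0.7071) = −0.91976.
Apparent dip = arctan|0.91976| = 42.6° (true dip is 55.3°, so apparent ≤ true as expected).

42.6°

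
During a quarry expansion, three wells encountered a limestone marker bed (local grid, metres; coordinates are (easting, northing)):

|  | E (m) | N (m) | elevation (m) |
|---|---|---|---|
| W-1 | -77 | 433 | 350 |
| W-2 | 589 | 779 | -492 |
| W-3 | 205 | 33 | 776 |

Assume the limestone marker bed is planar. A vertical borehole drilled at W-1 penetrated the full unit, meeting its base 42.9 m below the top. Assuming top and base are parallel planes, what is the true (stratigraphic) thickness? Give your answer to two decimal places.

Two edge vectors: W-1→W-2 = (666, 346, -842), W-1→W-3 = (282, -400, 426).
Normal n = (W-1→W-2) × (W-1→W-3) = (-189404, -521160, -363972).
So ∂z/∂E = −n_x/n_z = −0.52038 and ∂z/∂N = −n_y/n_z = −1.43187.
|∇z| = √(a²+b²) = 1.52350, so dip δ = arctan(1.52350) = 56.72°.
True thickness = vertical thickness × cos δ = 42.9 × cos 56.72° = 23.54 m.

23.54 m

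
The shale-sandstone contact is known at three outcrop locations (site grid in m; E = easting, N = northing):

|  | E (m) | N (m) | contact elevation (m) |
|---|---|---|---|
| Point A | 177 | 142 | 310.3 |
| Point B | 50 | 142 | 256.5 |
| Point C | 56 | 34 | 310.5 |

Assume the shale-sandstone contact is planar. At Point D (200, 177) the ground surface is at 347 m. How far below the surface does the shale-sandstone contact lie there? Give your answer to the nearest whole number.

Two edge vectors: Point A→Point B = (-127, 0, -53.8), Point A→Point C = (-121, -108, 0.2).
Normal n = (Point A→Point B) × (Point A→Point C) = (-5810.4, 6535.2, 13716).
So ∂z/∂E = −n_x/n_z = 0.42362 and ∂z/∂N = −n_y/n_z = −0.47647.
Intercept c from Point A: 310.3 − 74.98 + 67.66 = 302.98.
At (200, 177): z_contact = 84.7 − 84.3 + 302.98 = 303.4 m.
Depth below ground = 347 − 303.4 = 44 m.

44 m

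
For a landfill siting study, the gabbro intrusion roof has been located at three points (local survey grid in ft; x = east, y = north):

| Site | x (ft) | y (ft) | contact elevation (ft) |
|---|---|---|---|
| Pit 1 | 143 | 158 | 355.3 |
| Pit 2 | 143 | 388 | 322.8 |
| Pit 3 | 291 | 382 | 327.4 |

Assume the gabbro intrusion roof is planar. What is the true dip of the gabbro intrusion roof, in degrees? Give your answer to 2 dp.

8.17°

Let the plane be z = a·x + b·y + c.
Pit 2−Pit 1: 0a + 230b = −32.5;  Pit 3−Pit 1: 148a + 224b = −27.9.
Solving gives a = 0.02535, b = −0.14130.
Gradient magnitude |∇z| = √(a² + b²) = √(0.00064 + 0.01997) = 0.14356.
True dip = arctan(0.14356) = 8.17°, dipping toward N (azimuth ≈ 350°).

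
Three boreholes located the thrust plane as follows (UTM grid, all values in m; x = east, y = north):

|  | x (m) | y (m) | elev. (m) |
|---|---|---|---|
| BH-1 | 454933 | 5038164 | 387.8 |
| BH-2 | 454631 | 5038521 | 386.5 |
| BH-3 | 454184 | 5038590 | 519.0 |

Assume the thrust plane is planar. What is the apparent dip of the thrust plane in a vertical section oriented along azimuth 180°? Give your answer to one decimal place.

16.3°

Two edge vectors: BH-1→BH-2 = (-302, 357, -1.3), BH-1→BH-3 = (-749, 426, 131.2).
Normal n = (BH-1→BH-2) × (BH-1→BH-3) = (47392.2, 40596.1, 138741).
So ∂z/∂x = −n_x/n_z = −0.34159 and ∂z/∂y = −n_y/n_z = −0.29260.
Unit vector along 180° is (sin 180°, cos 180°) = (0.0000, -1.0000).
Slope in that direction = a·(0.0000) + b·(-1.0000) = 0.29260.
Apparent dip = arctan|0.29260| = 16.3° (true dip is 24.2°, so apparent ≤ true as expected).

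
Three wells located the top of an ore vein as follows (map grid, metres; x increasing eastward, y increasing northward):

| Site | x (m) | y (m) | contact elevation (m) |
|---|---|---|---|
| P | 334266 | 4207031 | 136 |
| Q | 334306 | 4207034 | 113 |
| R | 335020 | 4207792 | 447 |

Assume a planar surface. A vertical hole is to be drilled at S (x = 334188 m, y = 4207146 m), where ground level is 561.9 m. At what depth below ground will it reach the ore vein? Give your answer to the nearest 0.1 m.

253.3 m

Let the plane be z = a·x + b·y + c.
Q−P: 40a + 3b = −23;  R−P: 754a + 761b = 311.
Solving gives a = −0.654269288, b = 1.056923841.
Then c = 136 − a·334266 − b·4207031 = −4227675.39.
At (334188, 4207146): z_contact = −218648.94 + 4446632.91 − 4227675.39 = 308.58 m.
Depth below ground = 561.9 − 308.58 = 253.3 m.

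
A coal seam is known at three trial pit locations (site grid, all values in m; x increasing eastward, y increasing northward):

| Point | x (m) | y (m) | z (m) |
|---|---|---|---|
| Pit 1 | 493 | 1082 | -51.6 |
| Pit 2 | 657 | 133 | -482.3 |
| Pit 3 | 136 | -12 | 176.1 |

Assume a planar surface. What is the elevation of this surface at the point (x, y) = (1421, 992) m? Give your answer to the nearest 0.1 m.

-1302.6 m

Two edge vectors: Pit 1→Pit 2 = (164, -949, -430.7), Pit 1→Pit 3 = (-357, -1094, 227.7).
Normal n = (Pit 1→Pit 2) × (Pit 1→Pit 3) = (-687273.1, 116417.1, -518209).
So ∂z/∂x = −n_x/n_z = −1.326247 and ∂z/∂y = −n_y/n_z = 0.224653.
Intercept c from Pit 1: -51.6 + 653.84 − 243.07 = 359.17.
At (1421, 992): z = −1884.6 + 222.9 + 359.17 = -1302.6 m.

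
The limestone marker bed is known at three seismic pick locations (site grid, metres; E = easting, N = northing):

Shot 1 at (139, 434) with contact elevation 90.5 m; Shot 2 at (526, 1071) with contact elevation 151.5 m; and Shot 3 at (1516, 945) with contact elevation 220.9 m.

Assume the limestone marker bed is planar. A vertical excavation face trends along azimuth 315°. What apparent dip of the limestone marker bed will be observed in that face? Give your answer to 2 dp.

Two edge vectors: Shot 1→Shot 2 = (387, 637, 61), Shot 1→Shot 3 = (1377, 511, 130.4).
Normal n = (Shot 1→Shot 2) × (Shot 1→Shot 3) = (51893.8, 33532.2, -679392).
So ∂z/∂E = −n_x/n_z = 0.07638 and ∂z/∂N = −n_y/n_z = 0.04936.
Unit vector along 315° is (sin 315°, cos 315°) = (-0.7071, 0.7071).
Slope in that direction = a·(-0.7071) + b·(0.7071) = −0.01911.
Apparent dip = arctan|0.01911| = 1.09° (true dip is 5.2°, so apparent ≤ true as expected).

1.09°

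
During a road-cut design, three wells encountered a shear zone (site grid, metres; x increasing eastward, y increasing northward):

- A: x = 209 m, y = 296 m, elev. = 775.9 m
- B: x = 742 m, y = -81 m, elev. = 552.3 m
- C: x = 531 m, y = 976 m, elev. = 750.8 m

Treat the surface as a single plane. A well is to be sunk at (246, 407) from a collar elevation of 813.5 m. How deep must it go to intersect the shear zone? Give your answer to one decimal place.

Two edge vectors: A→B = (533, -377, -223.6), A→C = (322, 680, -25.1).
Normal n = (A→B) × (A→C) = (161510.7, -58620.9, 483834).
So ∂z/∂x = −n_x/n_z = −0.33381 and ∂z/∂y = −n_y/n_z = 0.12116.
Intercept c from A: 775.9 + 69.77 − 35.86 = 809.80.
At (246, 407): z_contact = −82.12 + 49.31 + 809.80 = 777.00 m.
Depth below ground = 813.5 − 777.00 = 36.5 m.

36.5 m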